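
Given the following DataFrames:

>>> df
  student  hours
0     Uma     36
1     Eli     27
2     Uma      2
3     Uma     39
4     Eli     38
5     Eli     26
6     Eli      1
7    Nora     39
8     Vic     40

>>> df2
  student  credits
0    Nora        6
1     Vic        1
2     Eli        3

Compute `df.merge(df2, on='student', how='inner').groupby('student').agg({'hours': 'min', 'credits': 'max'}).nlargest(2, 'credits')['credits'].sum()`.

9

merge on 'student' (how='inner') → 6 rows:
  student  hours  credits
0     Eli     27        3
1     Eli     38        3
2     Eli     26        3
3     Eli      1        3
4    Nora     39        6
5     Vic     40        1
group by student: min(hours), max(credits):
         hours  credits
student                
Eli          1        3
Nora        39        6
Vic         40        1
take 2 rows with largest credits:
         hours  credits
student                
Nora        39        6
Eli          1        3
So sum() = 9.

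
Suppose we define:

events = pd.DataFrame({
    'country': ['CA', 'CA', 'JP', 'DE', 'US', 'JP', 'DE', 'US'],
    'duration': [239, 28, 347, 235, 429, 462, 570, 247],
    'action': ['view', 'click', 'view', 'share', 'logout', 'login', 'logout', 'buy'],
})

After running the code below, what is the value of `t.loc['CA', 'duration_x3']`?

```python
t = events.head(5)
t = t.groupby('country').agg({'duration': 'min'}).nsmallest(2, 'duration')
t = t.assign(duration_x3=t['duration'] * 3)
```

take first 5 rows:
  country  duration  action
0      CA       239    view
1      CA        28   click
2      JP       347    view
3      DE       235   share
4      US       429  logout
group by country, min of duration:
         duration
country          
CA             28
DE            235
JP            347
US            429
take 2 rows with smallest duration:
         duration
country          
CA             28
DE            235
add column duration_x3 = t['duration'] * 3:
         duration  duration_x3
country                       
CA             28           84
DE            235          705
value at row 'CA', column 'duration_x3' → 84

84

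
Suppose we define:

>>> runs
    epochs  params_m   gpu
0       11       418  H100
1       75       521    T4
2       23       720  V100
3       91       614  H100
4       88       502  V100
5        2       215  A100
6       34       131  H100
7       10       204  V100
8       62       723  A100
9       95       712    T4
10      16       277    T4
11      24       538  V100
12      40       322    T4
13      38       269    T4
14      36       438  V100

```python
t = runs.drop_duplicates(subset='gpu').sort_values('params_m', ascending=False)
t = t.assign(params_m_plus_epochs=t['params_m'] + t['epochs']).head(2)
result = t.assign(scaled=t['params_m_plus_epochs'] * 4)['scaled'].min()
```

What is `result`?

drop duplicate gpu (keep=first):
   epochs  params_m   gpu
0      11       418  H100
1      75       521    T4
2      23       720  V100
5       2       215  A100
sort by params_m descending:
   epochs  params_m   gpu
2      23       720  V100
1      75       521    T4
0      11       418  H100
5       2       215  A100
add column params_m_plus_epochs = t['params_m'] + t['epochs']:
   epochs  params_m   gpu  params_m_plus_epochs
2      23       720  V100                   743
1      75       521    T4                   596
0      11       418  H100                   429
5       2       215  A100                   217
take first 2 rows:
   epochs  params_m   gpu  params_m_plus_epochs
2      23       720  V100                   743
1      75       521    T4                   596
add column scaled = t['params_m_plus_epochs'] * 4:
   epochs  params_m   gpu  params_m_plus_epochs  scaled
2      23       720  V100                   743    2972
1      75       521    T4                   596    2384

2384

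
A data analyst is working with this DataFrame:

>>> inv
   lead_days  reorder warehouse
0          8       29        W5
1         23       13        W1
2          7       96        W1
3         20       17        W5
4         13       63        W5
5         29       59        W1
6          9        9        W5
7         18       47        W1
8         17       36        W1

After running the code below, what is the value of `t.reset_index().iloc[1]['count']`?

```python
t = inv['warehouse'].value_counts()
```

4

value_counts of warehouse:
warehouse
W1    5
W5    4
Name: count, dtype: int64
reset_index():
  warehouse  count
0        W1      5
1        W5      4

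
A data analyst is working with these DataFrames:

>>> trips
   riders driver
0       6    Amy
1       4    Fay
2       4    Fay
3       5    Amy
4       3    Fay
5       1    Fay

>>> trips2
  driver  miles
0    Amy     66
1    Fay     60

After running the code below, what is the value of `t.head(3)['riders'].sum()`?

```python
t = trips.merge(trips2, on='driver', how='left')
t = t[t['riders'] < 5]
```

merge on 'driver' (how='left') → 6 rows:
   riders driver  miles
0       6    Amy     66
1       4    Fay     60
2       4    Fay     60
3       5    Amy     66
4       3    Fay     60
5       1    Fay     60
filter rows where riders < 5:
   riders driver  miles
1       4    Fay     60
2       4    Fay     60
4       3    Fay     60
5       1    Fay     60
take first 3 rows:
   riders driver  miles
1       4    Fay     60
2       4    Fay     60
4       3    Fay     60
Then the sum of column 'riders': 11

11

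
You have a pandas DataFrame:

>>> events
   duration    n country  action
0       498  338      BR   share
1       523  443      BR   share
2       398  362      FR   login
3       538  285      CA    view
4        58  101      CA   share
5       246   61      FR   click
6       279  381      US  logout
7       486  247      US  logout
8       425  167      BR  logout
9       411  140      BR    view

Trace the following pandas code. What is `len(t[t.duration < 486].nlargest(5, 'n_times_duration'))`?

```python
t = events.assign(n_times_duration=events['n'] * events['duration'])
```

5

add column n_times_duration = events['n'] * events['duration']:
   duration    n country  action  n_times_duration
0       498  338      BR   share            168324
1       523  443      BR   share            231689
2       398  362      FR   login            144076
3       538  285      CA    view            153330
4        58  101      CA   share              5858
5       246   61      FR   click             15006
6       279  381      US  logout            106299
7       486  247      US  logout            120042
8       425  167      BR  logout             70975
9       411  140      BR    view             57540
filter rows where duration < 486:
   duration    n country  action  n_times_duration
2       398  362      FR   login            144076
4        58  101      CA   share              5858
5       246   61      FR   click             15006
6       279  381      US  logout            106299
8       425  167      BR  logout             70975
9       411  140      BR    view             57540
take 5 rows with largest n_times_duration:
   duration    n country  action  n_times_duration
2       398  362      FR   login            144076
6       279  381      US  logout            106299
8       425  167      BR  logout             70975
9       411  140      BR    view             57540
5       246   61      FR   click             15006
Then the number of rows: 5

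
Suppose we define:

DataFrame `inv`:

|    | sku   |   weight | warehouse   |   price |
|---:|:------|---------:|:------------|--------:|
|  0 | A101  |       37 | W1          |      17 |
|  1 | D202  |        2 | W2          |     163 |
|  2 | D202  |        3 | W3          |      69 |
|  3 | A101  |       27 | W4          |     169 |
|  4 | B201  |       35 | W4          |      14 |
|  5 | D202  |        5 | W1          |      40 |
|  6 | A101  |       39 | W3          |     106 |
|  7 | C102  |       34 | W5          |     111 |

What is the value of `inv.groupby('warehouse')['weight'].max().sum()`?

group by warehouse, max of weight:
warehouse
W1    37
W2     2
W3    39
W4    35
W5    34
Name: weight, dtype: int64
So sum() = 147.

147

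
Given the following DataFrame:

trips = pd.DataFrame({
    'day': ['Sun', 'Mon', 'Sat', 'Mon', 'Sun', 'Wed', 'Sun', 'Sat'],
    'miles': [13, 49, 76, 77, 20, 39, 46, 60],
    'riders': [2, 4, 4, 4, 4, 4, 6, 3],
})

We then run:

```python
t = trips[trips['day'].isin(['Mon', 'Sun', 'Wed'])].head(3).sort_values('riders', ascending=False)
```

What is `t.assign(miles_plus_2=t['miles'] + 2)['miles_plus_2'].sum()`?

145

filter rows where day in ['Mon', 'Sun', 'Wed']:
   day  miles  riders
0  Sun     13       2
1  Mon     49       4
3  Mon     77       4
4  Sun     20       4
5  Wed     39       4
6  Sun     46       6
take first 3 rows:
   day  miles  riders
0  Sun     13       2
1  Mon     49       4
3  Mon     77       4
sort by riders descending:
   day  miles  riders
1  Mon     49       4
3  Mon     77       4
0  Sun     13       2
add column miles_plus_2 = t['miles'] + 2:
   day  miles  riders  miles_plus_2
1  Mon     49       4            51
3  Mon     77       4            79
0  Sun     13       2            15
Finally, sum of column 'miles_plus_2' = 145.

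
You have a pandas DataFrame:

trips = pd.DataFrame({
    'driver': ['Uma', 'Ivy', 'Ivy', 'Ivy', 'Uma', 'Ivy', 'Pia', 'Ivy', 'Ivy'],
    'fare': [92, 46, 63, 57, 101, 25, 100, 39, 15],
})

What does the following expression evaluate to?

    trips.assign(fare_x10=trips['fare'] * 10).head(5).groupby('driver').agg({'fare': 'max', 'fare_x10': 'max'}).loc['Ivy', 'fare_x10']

630

add column fare_x10 = trips['fare'] * 10:
  driver  fare  fare_x10
0    Uma    92       920
1    Ivy    46       460
2    Ivy    63       630
3    Ivy    57       570
4    Uma   101      1010
5    Ivy    25       250
6    Pia   100      1000
7    Ivy    39       390
8    Ivy    15       150
take first 5 rows:
  driver  fare  fare_x10
0    Uma    92       920
1    Ivy    46       460
2    Ivy    63       630
3    Ivy    57       570
4    Uma   101      1010
group by driver: max(fare), max(fare_x10):
        fare  fare_x10
driver                
Ivy       63       630
Uma      101      1010
So loc['Ivy', 'fare_x10'] = 630.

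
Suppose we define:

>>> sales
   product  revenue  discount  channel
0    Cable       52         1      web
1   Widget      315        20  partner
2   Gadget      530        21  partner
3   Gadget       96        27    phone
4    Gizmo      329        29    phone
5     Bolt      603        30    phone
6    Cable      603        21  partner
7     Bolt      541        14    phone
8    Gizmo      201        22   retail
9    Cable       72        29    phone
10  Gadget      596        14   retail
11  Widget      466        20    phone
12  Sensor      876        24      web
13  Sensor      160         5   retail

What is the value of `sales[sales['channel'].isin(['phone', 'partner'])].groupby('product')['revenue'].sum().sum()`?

filter rows where channel in ['phone', 'partner']:
   product  revenue  discount  channel
1   Widget      315        20  partner
2   Gadget      530        21  partner
3   Gadget       96        27    phone
4    Gizmo      329        29    phone
5     Bolt      603        30    phone
6    Cable      603        21  partner
7     Bolt      541        14    phone
9    Cable       72        29    phone
11  Widget      466        20    phone
group by product, sum of revenue:
product
Bolt      1144
Cable      675
Gadget     626
Gizmo      329
Widget     781
Name: revenue, dtype: int64
Then the sum of the resulting series: 3555

3555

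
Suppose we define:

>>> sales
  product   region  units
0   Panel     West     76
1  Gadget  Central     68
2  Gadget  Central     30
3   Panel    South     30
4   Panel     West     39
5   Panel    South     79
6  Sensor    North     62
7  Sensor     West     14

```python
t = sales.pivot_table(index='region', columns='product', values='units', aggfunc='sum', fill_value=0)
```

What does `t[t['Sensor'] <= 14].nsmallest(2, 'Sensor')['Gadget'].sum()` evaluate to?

98

pivot: rows=region, cols=product, sum(units):
product  Gadget  Panel  Sensor
region                        
Central      98      0       0
North         0      0      62
South         0    109       0
West          0    115      14
filter rows where Sensor <= 14:
product  Gadget  Panel  Sensor
region                        
Central      98      0       0
South         0    109       0
West          0    115      14
take 2 rows with smallest Sensor:
product  Gadget  Panel  Sensor
region                        
Central      98      0       0
South         0    109       0
Hence 98.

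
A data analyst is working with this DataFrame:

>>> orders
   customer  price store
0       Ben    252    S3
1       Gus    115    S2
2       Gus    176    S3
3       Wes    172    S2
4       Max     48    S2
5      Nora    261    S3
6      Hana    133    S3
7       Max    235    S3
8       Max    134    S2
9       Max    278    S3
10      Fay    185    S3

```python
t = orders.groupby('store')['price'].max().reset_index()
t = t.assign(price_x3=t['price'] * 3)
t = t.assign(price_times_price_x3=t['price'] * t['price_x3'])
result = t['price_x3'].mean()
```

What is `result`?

675.0

group by store, max of price:
store
S2    172
S3    278
Name: price, dtype: int64
reset_index():
  store  price
0    S2    172
1    S3    278
add column price_x3 = t['price'] * 3:
  store  price  price_x3
0    S2    172       516
1    S3    278       834
add column price_times_price_x3 = t['price'] * t['price_x3']:
  store  price  price_x3  price_times_price_x3
0    S2    172       516                 88752
1    S3    278       834                231852
So mean() = 675.0.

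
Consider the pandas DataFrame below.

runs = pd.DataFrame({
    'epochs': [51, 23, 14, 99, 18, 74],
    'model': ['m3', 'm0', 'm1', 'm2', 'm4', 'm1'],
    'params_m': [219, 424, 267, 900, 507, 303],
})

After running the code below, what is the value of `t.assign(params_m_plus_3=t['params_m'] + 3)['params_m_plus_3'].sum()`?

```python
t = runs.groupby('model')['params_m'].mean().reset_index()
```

group by model, mean of params_m:
model
m0    424.0
m1    285.0
m2    900.0
m3    219.0
m4    507.0
Name: params_m, dtype: float64
reset_index():
  model  params_m
0    m0     424.0
1    m1     285.0
2    m2     900.0
3    m3     219.0
4    m4     507.0
add column params_m_plus_3 = t['params_m'] + 3:
  model  params_m  params_m_plus_3
0    m0     424.0            427.0
1    m1     285.0            288.0
2    m2     900.0            903.0
3    m3     219.0            222.0
4    m4     507.0            510.0

2350.0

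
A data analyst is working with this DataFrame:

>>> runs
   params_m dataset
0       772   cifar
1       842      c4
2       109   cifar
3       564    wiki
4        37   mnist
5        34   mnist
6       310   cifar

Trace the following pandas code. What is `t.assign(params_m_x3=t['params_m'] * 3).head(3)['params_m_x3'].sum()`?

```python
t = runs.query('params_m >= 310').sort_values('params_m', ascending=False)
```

6534

filter rows where params_m >= 310:
   params_m dataset
0       772   cifar
1       842      c4
3       564    wiki
6       310   cifar
sort by params_m descending:
   params_m dataset
1       842      c4
0       772   cifar
3       564    wiki
6       310   cifar
add column params_m_x3 = t['params_m'] * 3:
   params_m dataset  params_m_x3
1       842      c4         2526
0       772   cifar         2316
3       564    wiki         1692
6       310   cifar          930
take first 3 rows:
   params_m dataset  params_m_x3
1       842      c4         2526
0       772   cifar         2316
3       564    wiki         1692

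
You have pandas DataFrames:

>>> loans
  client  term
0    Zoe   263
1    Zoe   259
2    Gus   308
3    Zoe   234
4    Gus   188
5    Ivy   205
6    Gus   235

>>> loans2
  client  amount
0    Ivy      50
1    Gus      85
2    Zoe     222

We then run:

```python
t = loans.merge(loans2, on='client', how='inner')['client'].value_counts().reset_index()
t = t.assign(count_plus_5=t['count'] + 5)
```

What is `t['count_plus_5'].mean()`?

merge on 'client' (how='inner') → 7 rows:
  client  term  amount
0    Zoe   263     222
1    Zoe   259     222
2    Gus   308      85
3    Zoe   234     222
4    Gus   188      85
5    Ivy   205      50
6    Gus   235      85
value_counts of client:
client
Zoe    3
Gus    3
Ivy    1
Name: count, dtype: int64
reset_index():
  client  count
0    Zoe      3
1    Gus      3
2    Ivy      1
add column count_plus_5 = t['count'] + 5:
  client  count  count_plus_5
0    Zoe      3             8
1    Gus      3             8
2    Ivy      1             6
Hence 7.33333333333.

7.33333333333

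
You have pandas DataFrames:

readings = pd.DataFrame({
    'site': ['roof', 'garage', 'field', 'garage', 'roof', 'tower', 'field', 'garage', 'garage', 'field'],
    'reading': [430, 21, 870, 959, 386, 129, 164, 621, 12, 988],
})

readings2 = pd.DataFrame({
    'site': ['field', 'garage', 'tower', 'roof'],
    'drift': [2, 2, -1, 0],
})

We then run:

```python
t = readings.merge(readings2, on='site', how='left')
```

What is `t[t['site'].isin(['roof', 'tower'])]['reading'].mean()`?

315.0

merge on 'site' (how='left') → 10 rows:
     site  reading  drift
0    roof      430      0
1  garage       21      2
2   field      870      2
3  garage      959      2
4    roof      386      0
5   tower      129     -1
6   field      164      2
7  garage      621      2
8  garage       12      2
9   field      988      2
filter rows where site in ['roof', 'tower']:
    site  reading  drift
0   roof      430      0
4   roof      386      0
5  tower      129     -1
mean of column 'reading' → 315.0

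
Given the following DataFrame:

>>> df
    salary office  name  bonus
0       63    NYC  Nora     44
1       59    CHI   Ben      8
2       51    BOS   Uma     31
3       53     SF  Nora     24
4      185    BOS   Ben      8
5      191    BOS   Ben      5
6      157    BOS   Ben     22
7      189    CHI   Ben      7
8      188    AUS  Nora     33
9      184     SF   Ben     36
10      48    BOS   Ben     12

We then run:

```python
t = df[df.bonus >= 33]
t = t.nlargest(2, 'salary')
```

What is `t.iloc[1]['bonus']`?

36

filter rows where bonus >= 33:
   salary office  name  bonus
0      63    NYC  Nora     44
8     188    AUS  Nora     33
9     184     SF   Ben     36
take 2 rows with largest salary:
   salary office  name  bonus
8     188    AUS  Nora     33
9     184     SF   Ben     36
Hence 36.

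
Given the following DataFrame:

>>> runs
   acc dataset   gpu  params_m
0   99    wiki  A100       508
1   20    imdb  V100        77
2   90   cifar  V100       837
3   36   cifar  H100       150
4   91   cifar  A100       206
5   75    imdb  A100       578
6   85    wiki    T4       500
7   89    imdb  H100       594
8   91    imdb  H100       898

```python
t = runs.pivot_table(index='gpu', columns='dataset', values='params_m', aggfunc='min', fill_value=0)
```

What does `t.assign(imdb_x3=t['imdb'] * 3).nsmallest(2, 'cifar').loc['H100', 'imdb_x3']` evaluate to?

pivot: rows=gpu, cols=dataset, min(params_m):
dataset  cifar  imdb  wiki
gpu                       
A100       206   578   508
H100       150   594     0
T4           0     0   500
V100       837    77     0
add column imdb_x3 = t['imdb'] * 3:
dataset  cifar  imdb  wiki  imdb_x3
gpu                                
A100       206   578   508     1734
H100       150   594     0     1782
T4           0     0   500        0
V100       837    77     0      231
take 2 rows with smallest cifar:
dataset  cifar  imdb  wiki  imdb_x3
gpu                                
T4           0     0   500        0
H100       150   594     0     1782
Reading off the value at row 'H100', column 'imdb_x3', we get 1782.

1782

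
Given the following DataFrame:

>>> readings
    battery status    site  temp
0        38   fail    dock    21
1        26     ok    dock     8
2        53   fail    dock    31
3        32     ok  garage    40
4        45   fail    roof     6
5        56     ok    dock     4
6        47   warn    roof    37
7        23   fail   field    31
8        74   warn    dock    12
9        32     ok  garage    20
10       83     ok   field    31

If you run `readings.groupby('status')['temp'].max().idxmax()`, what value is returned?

group by status, max of temp:
status
fail    31
ok      40
warn    37
Name: temp, dtype: int64

ok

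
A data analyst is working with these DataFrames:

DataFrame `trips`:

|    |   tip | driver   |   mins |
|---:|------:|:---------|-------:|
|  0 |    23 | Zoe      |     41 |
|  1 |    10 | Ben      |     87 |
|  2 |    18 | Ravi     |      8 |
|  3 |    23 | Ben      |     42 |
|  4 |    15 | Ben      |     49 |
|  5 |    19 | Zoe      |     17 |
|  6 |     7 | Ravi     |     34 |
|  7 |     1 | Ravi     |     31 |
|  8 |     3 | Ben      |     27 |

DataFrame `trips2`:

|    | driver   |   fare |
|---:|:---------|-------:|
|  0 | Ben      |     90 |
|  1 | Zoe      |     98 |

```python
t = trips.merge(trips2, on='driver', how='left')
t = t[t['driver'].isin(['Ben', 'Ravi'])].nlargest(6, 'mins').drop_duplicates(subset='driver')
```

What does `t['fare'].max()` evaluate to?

merge on 'driver' (how='left') → 9 rows:
   tip driver  mins  fare
0   23    Zoe    41  98.0
1   10    Ben    87  90.0
2   18   Ravi     8   NaN
3   23    Ben    42  90.0
4   15    Ben    49  90.0
5   19    Zoe    17  98.0
6    7   Ravi    34   NaN
7    1   Ravi    31   NaN
8    3    Ben    27  90.0
filter rows where driver in ['Ben', 'Ravi']:
   tip driver  mins  fare
1   10    Ben    87  90.0
2   18   Ravi     8   NaN
3   23    Ben    42  90.0
4   15    Ben    49  90.0
6    7   Ravi    34   NaN
7    1   Ravi    31   NaN
8    3    Ben    27  90.0
take 6 rows with largest mins:
   tip driver  mins  fare
1   10    Ben    87  90.0
4   15    Ben    49  90.0
3   23    Ben    42  90.0
6    7   Ravi    34   NaN
7    1   Ravi    31   NaN
8    3    Ben    27  90.0
drop duplicate driver (keep=first):
   tip driver  mins  fare
1   10    Ben    87  90.0
6    7   Ravi    34   NaN

90.0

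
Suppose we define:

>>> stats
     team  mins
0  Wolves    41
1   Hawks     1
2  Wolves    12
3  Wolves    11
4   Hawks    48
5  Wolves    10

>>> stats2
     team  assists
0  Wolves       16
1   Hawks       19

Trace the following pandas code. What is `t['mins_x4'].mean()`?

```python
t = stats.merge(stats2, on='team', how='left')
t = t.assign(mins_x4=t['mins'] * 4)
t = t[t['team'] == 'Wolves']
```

merge on 'team' (how='left') → 6 rows:
     team  mins  assists
0  Wolves    41       16
1   Hawks     1       19
2  Wolves    12       16
3  Wolves    11       16
4   Hawks    48       19
5  Wolves    10       16
add column mins_x4 = t['mins'] * 4:
     team  mins  assists  mins_x4
0  Wolves    41       16      164
1   Hawks     1       19        4
2  Wolves    12       16       48
3  Wolves    11       16       44
4   Hawks    48       19      192
5  Wolves    10       16       40
filter rows where team == 'Wolves':
     team  mins  assists  mins_x4
0  Wolves    41       16      164
2  Wolves    12       16       48
3  Wolves    11       16       44
5  Wolves    10       16       40
So mean() = 74.0.

74.0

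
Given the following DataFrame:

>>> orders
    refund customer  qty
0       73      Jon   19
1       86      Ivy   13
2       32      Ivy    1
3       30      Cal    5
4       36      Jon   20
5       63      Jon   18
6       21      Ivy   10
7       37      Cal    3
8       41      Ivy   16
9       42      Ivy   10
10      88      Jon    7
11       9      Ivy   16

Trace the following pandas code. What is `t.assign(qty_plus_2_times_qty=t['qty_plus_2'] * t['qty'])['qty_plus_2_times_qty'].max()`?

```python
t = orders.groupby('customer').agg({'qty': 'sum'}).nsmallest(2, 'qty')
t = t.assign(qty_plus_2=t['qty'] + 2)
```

4224

group by customer, sum of qty:
          qty
customer     
Cal         8
Ivy        66
Jon        64
take 2 rows with smallest qty:
          qty
customer     
Cal         8
Jon        64
add column qty_plus_2 = t['qty'] + 2:
          qty  qty_plus_2
customer                 
Cal         8          10
Jon        64          66
add column qty_plus_2_times_qty = t['qty_plus_2'] * t['qty']:
          qty  qty_plus_2  qty_plus_2_times_qty
customer                                       
Cal         8          10                    80
Jon        64          66                  4224
The max of column 'qty_plus_2_times_qty' is 4224.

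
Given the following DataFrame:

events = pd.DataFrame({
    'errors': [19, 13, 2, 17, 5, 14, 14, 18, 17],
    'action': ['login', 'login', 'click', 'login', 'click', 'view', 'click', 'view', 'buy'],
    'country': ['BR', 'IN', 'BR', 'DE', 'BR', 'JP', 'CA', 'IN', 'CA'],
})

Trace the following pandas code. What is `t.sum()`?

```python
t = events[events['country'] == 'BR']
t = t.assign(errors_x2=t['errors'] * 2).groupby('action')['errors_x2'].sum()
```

52

filter rows where country == 'BR':
   errors action country
0      19  login      BR
2       2  click      BR
4       5  click      BR
add column errors_x2 = t['errors'] * 2:
   errors action country  errors_x2
0      19  login      BR         38
2       2  click      BR          4
4       5  click      BR         10
group by action, sum of errors_x2:
action
click    14
login    38
Name: errors_x2, dtype: int64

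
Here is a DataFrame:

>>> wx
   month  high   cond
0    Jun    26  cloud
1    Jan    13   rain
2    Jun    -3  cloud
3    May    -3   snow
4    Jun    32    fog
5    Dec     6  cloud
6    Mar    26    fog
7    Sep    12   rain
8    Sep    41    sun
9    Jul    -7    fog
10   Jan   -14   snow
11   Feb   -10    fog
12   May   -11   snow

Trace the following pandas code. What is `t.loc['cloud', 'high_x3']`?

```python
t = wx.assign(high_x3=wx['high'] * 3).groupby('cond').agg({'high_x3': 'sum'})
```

add column high_x3 = wx['high'] * 3:
   month  high   cond  high_x3
0    Jun    26  cloud       78
1    Jan    13   rain       39
2    Jun    -3  cloud       -9
3    May    -3   snow       -9
4    Jun    32    fog       96
5    Dec     6  cloud       18
6    Mar    26    fog       78
7    Sep    12   rain       36
8    Sep    41    sun      123
9    Jul    -7    fog      -21
10   Jan   -14   snow      -42
11   Feb   -10    fog      -30
12   May   -11   snow      -33
group by cond, sum of high_x3:
       high_x3
cond          
cloud       87
fog        123
rain        75
snow       -84
sun        123
Reading off the value at row 'cloud', column 'high_x3', we get 87.

87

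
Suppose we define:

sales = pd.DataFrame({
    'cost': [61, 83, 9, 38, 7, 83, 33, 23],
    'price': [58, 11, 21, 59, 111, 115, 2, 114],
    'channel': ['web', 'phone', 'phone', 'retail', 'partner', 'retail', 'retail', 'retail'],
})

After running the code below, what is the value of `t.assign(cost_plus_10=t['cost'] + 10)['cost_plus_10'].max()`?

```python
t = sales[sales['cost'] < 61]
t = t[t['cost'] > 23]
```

filter rows where cost < 61:
   cost  price  channel
2     9     21    phone
3    38     59   retail
4     7    111  partner
6    33      2   retail
7    23    114   retail
filter rows where cost > 23:
   cost  price channel
3    38     59  retail
6    33      2  retail
add column cost_plus_10 = t['cost'] + 10:
   cost  price channel  cost_plus_10
3    38     59  retail            48
6    33      2  retail            43

48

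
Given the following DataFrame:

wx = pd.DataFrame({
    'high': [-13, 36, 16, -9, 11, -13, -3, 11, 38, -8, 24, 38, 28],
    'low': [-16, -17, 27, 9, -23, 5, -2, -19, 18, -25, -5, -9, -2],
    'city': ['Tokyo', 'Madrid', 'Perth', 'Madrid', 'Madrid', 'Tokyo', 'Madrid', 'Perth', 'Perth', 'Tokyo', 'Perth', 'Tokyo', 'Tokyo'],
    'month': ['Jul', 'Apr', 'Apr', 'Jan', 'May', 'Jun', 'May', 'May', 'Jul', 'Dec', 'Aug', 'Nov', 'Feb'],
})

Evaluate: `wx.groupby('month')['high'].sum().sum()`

156

group by month, sum of high:
month
Apr    52
Aug    24
Dec    -8
Feb    28
Jan    -9
Jul    25
Jun   -13
May    19
Nov    38
Name: high, dtype: int64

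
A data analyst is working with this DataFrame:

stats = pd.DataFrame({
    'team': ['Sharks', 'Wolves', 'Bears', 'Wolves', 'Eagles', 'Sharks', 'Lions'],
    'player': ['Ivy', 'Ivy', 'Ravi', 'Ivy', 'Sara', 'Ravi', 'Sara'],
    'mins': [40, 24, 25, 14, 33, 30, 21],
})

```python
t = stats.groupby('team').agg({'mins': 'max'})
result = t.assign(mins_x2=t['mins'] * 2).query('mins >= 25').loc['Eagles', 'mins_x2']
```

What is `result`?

66

group by team, max of mins:
        mins
team        
Bears     25
Eagles    33
Lions     21
Sharks    40
Wolves    24
add column mins_x2 = t['mins'] * 2:
        mins  mins_x2
team                 
Bears     25       50
Eagles    33       66
Lions     21       42
Sharks    40       80
Wolves    24       48
filter rows where mins >= 25:
        mins  mins_x2
team                 
Bears     25       50
Eagles    33       66
Sharks    40       80
Hence 66.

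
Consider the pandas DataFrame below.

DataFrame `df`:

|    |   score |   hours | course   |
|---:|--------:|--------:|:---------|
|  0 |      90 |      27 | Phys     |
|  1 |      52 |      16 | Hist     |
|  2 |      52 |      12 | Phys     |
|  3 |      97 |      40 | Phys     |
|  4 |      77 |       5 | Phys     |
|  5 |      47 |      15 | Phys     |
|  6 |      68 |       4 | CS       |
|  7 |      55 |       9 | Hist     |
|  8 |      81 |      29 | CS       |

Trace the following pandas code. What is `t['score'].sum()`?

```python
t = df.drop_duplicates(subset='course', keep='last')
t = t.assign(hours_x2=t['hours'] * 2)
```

drop duplicate course (keep=last):
   score  hours course
5     47     15   Phys
7     55      9   Hist
8     81     29     CS
add column hours_x2 = t['hours'] * 2:
   score  hours course  hours_x2
5     47     15   Phys        30
7     55      9   Hist        18
8     81     29     CS        58

183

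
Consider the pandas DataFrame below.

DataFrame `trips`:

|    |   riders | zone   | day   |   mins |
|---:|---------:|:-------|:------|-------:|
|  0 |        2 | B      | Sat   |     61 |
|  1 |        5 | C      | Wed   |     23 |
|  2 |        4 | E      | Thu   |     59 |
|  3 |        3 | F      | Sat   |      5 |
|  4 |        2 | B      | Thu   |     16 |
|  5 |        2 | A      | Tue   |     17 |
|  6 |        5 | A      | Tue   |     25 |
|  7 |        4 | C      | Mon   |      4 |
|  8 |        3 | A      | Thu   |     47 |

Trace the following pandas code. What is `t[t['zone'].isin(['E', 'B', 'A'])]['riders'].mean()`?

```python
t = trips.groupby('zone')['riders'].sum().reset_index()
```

group by zone, sum of riders:
zone
A    10
B     4
C     9
E     4
F     3
Name: riders, dtype: int64
reset_index():
  zone  riders
0    A      10
1    B       4
2    C       9
3    E       4
4    F       3
filter rows where zone in ['E', 'B', 'A']:
  zone  riders
0    A      10
1    B       4
3    E       4
Finally, mean of column 'riders' = 6.0.

6.0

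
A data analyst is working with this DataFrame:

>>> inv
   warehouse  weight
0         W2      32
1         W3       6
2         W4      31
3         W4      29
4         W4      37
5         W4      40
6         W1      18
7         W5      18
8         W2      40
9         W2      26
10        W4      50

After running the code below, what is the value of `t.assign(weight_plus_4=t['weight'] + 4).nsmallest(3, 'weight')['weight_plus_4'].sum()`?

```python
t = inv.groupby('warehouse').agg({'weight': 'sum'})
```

54

group by warehouse, sum of weight:
           weight
warehouse        
W1             18
W2             98
W3              6
W4            187
W5             18
add column weight_plus_4 = t['weight'] + 4:
           weight  weight_plus_4
warehouse                       
W1             18             22
W2             98            102
W3              6             10
W4            187            191
W5             18             22
take 3 rows with smallest weight:
           weight  weight_plus_4
warehouse                       
W3              6             10
W1             18             22
W5             18             22
sum of column 'weight_plus_4' → 54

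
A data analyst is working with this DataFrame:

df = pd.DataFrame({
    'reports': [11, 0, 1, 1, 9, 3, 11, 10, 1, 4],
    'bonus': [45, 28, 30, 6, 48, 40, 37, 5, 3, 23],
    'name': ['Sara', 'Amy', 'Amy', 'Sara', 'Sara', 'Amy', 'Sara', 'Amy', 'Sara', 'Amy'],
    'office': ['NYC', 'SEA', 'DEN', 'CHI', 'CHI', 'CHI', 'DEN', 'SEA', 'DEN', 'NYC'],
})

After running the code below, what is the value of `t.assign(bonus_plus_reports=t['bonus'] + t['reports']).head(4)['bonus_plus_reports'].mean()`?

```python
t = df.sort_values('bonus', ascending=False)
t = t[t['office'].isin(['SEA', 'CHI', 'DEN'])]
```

44.75

sort by bonus descending:
   reports  bonus  name office
4        9     48  Sara    CHI
0       11     45  Sara    NYC
5        3     40   Amy    CHI
6       11     37  Sara    DEN
2        1     30   Amy    DEN
1        0     28   Amy    SEA
9        4     23   Amy    NYC
3        1      6  Sara    CHI
7       10      5   Amy    SEA
8        1      3  Sara    DEN
filter rows where office in ['SEA', 'CHI', 'DEN']:
   reports  bonus  name office
4        9     48  Sara    CHI
5        3     40   Amy    CHI
6       11     37  Sara    DEN
2        1     30   Amy    DEN
1        0     28   Amy    SEA
3        1      6  Sara    CHI
7       10      5   Amy    SEA
8        1      3  Sara    DEN
add column bonus_plus_reports = t['bonus'] + t['reports']:
   reports  bonus  name office  bonus_plus_reports
4        9     48  Sara    CHI                  57
5        3     40   Amy    CHI                  43
6       11     37  Sara    DEN                  48
2        1     30   Amy    DEN                  31
1        0     28   Amy    SEA                  28
3        1      6  Sara    CHI                   7
7       10      5   Amy    SEA                  15
8        1      3  Sara    DEN                   4
take first 4 rows:
   reports  bonus  name office  bonus_plus_reports
4        9     48  Sara    CHI                  57
5        3     40   Amy    CHI                  43
6       11     37  Sara    DEN                  48
2        1     30   Amy    DEN                  31
Finally, mean of column 'bonus_plus_reports' = 44.75.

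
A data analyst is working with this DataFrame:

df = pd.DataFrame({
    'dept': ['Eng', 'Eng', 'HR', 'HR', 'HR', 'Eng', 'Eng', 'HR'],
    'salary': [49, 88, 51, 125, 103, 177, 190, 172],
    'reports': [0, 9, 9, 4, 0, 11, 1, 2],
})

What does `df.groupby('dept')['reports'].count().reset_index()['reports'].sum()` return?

8

group by dept, count of reports:
dept
Eng    4
HR     4
Name: reports, dtype: int64
reset_index():
  dept  reports
0  Eng        4
1   HR        4
So sum() = 8.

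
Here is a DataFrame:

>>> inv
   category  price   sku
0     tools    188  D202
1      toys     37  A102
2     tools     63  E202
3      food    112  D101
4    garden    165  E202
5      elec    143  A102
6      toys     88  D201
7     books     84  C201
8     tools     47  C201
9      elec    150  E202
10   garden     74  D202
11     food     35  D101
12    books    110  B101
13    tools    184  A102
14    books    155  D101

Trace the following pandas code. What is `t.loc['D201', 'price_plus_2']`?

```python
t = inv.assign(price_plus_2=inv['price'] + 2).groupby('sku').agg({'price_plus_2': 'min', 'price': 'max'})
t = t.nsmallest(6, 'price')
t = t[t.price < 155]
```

90

add column price_plus_2 = inv['price'] + 2:
   category  price   sku  price_plus_2
0     tools    188  D202           190
1      toys     37  A102            39
2     tools     63  E202            65
3      food    112  D101           114
4    garden    165  E202           167
5      elec    143  A102           145
6      toys     88  D201            90
7     books     84  C201            86
8     tools     47  C201            49
9      elec    150  E202           152
10   garden     74  D202            76
11     food     35  D101            37
12    books    110  B101           112
13    tools    184  A102           186
14    books    155  D101           157
group by sku: min(price_plus_2), max(price):
      price_plus_2  price
sku                      
A102            39    184
B101           112    110
C201            49     84
D101            37    155
D201            90     88
D202            76    188
E202            65    165
take 6 rows with smallest price:
      price_plus_2  price
sku                      
C201            49     84
D201            90     88
B101           112    110
D101            37    155
E202            65    165
A102            39    184
filter rows where price < 155:
      price_plus_2  price
sku                      
C201            49     84
D201            90     88
B101           112    110
Hence 90.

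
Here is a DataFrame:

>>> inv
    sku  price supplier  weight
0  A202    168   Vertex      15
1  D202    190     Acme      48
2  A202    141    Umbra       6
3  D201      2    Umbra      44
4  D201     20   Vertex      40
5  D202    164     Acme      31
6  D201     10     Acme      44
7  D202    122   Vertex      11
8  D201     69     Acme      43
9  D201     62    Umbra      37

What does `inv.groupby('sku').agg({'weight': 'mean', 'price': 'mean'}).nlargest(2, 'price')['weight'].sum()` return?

group by sku: mean(weight), mean(price):
      weight       price
sku                     
A202    10.5  154.500000
D201    41.6   32.600000
D202    30.0  158.666667
take 2 rows with largest price:
      weight       price
sku                     
D202    30.0  158.666667
A202    10.5  154.500000

40.5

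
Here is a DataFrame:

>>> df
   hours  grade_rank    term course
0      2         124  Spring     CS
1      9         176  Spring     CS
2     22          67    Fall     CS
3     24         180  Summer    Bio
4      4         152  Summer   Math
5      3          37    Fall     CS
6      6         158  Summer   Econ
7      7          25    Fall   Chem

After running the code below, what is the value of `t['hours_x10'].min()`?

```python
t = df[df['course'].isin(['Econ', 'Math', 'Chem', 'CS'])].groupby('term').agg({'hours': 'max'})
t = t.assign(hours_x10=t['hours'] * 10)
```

filter rows where course in ['Econ', 'Math', 'Chem', 'CS']:
   hours  grade_rank    term course
0      2         124  Spring     CS
1      9         176  Spring     CS
2     22          67    Fall     CS
4      4         152  Summer   Math
5      3          37    Fall     CS
6      6         158  Summer   Econ
7      7          25    Fall   Chem
group by term, max of hours:
        hours
term         
Fall       22
Spring      9
Summer      6
add column hours_x10 = t['hours'] * 10:
        hours  hours_x10
term                    
Fall       22        220
Spring      9         90
Summer      6         60
Taking the min of column 'hours_x10' gives 60.

60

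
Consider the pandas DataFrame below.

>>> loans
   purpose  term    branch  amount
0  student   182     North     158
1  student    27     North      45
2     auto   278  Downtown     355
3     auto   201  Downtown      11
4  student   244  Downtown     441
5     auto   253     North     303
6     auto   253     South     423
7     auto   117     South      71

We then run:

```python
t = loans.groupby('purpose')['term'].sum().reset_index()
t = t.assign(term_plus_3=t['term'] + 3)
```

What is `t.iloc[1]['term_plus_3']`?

group by purpose, sum of term:
purpose
auto       1102
student     453
Name: term, dtype: int64
reset_index():
   purpose  term
0     auto  1102
1  student   453
add column term_plus_3 = t['term'] + 3:
   purpose  term  term_plus_3
0     auto  1102         1105
1  student   453          456
Reading off the value at position 1, column 'term_plus_3', we get 456.

456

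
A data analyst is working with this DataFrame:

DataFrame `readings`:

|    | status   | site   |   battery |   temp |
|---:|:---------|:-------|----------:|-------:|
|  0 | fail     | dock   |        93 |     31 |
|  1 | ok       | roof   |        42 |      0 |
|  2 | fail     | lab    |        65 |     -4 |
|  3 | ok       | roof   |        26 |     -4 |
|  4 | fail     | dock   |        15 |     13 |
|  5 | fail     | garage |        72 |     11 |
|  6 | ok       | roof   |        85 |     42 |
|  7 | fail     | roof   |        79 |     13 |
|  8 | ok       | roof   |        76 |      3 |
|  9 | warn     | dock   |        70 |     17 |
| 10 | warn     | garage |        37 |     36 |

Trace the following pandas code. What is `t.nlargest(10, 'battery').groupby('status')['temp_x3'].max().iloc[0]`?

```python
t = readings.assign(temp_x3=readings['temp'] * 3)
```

93

add column temp_x3 = readings['temp'] * 3:
   status    site  battery  temp  temp_x3
0    fail    dock       93    31       93
1      ok    roof       42     0        0
2    fail     lab       65    -4      -12
3      ok    roof       26    -4      -12
4    fail    dock       15    13       39
5    fail  garage       72    11       33
6      ok    roof       85    42      126
7    fail    roof       79    13       39
8      ok    roof       76     3        9
9    warn    dock       70    17       51
10   warn  garage       37    36      108
take 10 rows with largest battery:
   status    site  battery  temp  temp_x3
0    fail    dock       93    31       93
6      ok    roof       85    42      126
7    fail    roof       79    13       39
8      ok    roof       76     3        9
5    fail  garage       72    11       33
9    warn    dock       70    17       51
2    fail     lab       65    -4      -12
1      ok    roof       42     0        0
10   warn  garage       37    36      108
3      ok    roof       26    -4      -12
group by status, max of temp_x3:
status
fail     93
ok      126
warn    108
Name: temp_x3, dtype: int64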